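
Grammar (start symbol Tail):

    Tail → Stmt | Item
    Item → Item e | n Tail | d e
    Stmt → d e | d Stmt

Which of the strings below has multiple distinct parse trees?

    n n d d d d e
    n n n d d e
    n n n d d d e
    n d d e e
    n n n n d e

n n n n d e

n n d d d d e: 1 tree
n n n d d e: 1 tree
n n n d d d e: 1 tree
n d d e e: 1 tree
n n n n d e: 2 trees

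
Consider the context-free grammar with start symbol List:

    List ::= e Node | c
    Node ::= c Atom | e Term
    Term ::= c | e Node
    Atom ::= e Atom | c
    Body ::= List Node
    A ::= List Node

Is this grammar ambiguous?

Unambiguous

Only List, Node, Term, Atom are reachable from List; ignoring the rest: The reachable rules are right-linear with at most one rule per (nonterminal, next-terminal) pair. Each input token forces the next rule, so parsing is deterministic.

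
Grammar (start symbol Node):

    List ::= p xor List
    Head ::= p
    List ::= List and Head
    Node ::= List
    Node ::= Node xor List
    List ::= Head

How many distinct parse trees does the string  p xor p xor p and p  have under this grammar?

Parse trees for p xor p xor p and p:
  [Node [List p xor [List p xor [List [List [Head p]] and [Head p]]]]]
  [Node [List p xor [List [List p xor [List [Head p]]] and [Head p]]]]
  [Node [List [List p xor [List p xor [List [Head p]]]] and [Head p]]]
  [Node [Node [List [Head p]]] xor [List p xor [List [List [Head p]] and [Head p]]]]
  [Node [Node [List [Head p]]] xor [List [List p xor [List [Head p]]] and [Head p]]]
  [Node [Node [List p xor [List [Head p]]]] xor [List [List [Head p]] and [Head p]]]
  [Node [Node [Node [List [Head p]]] xor [List [Head p]]] xor [List [List [Head p]] and [Head p]]]

7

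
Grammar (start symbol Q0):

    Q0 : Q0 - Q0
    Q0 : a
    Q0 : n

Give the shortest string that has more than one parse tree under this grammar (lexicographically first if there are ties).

length 1: no string has ≥2 trees
length 3: no string has ≥2 trees
length 5: a - a - a has 2 parse trees

Two derivations of a - a - a:
  Q0 ⇒ Q0 - Q0 ⇒ Q0 - Q0 - Q0 ⇒ a - Q0 - Q0 ⇒ a - a - Q0 ⇒ a - a - a
  Q0 ⇒ Q0 - Q0 ⇒ a - Q0 ⇒ a - Q0 - Q0 ⇒ a - a - Q0 ⇒ a - a - a

a - a - a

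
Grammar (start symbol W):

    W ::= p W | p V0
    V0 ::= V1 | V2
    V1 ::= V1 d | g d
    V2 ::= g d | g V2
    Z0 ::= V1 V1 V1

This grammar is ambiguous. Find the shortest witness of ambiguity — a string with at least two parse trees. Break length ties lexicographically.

length 3: p g d has 2 parse trees

Two derivations of p g d:
  W ⇒ p V0 ⇒ p V1 ⇒ p g d
  W ⇒ p V0 ⇒ p V2 ⇒ p g d

p g d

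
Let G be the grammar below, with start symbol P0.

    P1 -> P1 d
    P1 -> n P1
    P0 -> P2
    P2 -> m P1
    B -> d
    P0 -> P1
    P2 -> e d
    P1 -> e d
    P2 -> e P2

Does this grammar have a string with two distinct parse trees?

Ambiguous

Witness: e d

Derivation 1: P0 ⇒ P2 ⇒ e d
Derivation 2: P0 ⇒ P1 ⇒ e d

Two distinct leftmost derivations for the same string.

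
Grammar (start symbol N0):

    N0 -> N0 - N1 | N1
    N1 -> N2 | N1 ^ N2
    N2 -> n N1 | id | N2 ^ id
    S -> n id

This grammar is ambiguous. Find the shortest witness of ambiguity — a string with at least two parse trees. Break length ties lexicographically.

id ^ id

length 1: no string has ≥2 trees
length 2: no string has ≥2 trees
length 3: id ^ id has 2 parse trees

Two derivations of id ^ id:
  N0 ⇒ N1 ⇒ N2 ⇒ N2 ^ id ⇒ id ^ id
  N0 ⇒ N1 ⇒ N1 ^ N2 ⇒ N2 ^ N2 ⇒ id ^ N2 ⇒ id ^ id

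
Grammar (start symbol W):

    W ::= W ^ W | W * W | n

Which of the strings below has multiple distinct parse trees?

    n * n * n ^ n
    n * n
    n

n * n * n ^ n

n * n * n ^ n: 5 trees
n * n: 1 tree
n: 1 tree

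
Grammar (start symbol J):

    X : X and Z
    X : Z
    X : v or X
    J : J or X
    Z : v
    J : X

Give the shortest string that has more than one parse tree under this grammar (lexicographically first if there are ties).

v or v

length 1: no string has ≥2 trees
length 3: v or v has 2 parse trees

Two derivations of v or v:
  J ⇒ J or X ⇒ X or X ⇒ Z or X ⇒ v or X ⇒ v or Z ⇒ v or v
  J ⇒ X ⇒ v or X ⇒ v or Z ⇒ v or v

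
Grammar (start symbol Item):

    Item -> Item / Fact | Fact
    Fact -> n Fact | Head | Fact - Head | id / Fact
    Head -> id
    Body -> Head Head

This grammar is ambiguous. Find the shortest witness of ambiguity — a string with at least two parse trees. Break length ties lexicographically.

id / id

length 1: no string has ≥2 trees
length 2: no string has ≥2 trees
length 3: id / id has 2 parse trees

Two derivations of id / id:
  Item ⇒ Item / Fact ⇒ Fact / Fact ⇒ Head / Fact ⇒ id / Fact ⇒ id / Head ⇒ id / id
  Item ⇒ Fact ⇒ id / Fact ⇒ id / Head ⇒ id / id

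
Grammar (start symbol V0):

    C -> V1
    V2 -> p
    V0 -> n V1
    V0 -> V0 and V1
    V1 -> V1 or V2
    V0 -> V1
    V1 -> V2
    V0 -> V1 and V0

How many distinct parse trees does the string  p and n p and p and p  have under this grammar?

3

Parse trees for p and n p and p and p:
  [V0 [V0 [V0 [V1 [V2 p]] and [V0 n [V1 [V2 p]]]] and [V1 [V2 p]]] and [V1 [V2 p]]]
  [V0 [V0 [V1 [V2 p]] and [V0 [V0 n [V1 [V2 p]]] and [V1 [V2 p]]]] and [V1 [V2 p]]]
  [V0 [V1 [V2 p]] and [V0 [V0 [V0 n [V1 [V2 p]]] and [V1 [V2 p]]] and [V1 [V2 p]]]]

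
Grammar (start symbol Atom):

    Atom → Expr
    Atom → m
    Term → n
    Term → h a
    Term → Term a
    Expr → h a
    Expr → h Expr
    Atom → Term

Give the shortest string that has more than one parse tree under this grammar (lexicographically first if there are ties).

h a

length 1: no string has ≥2 trees
length 2: h a has 2 parse trees

Two derivations of h a:
  Atom ⇒ Expr ⇒ h a
  Atom ⇒ Term ⇒ h a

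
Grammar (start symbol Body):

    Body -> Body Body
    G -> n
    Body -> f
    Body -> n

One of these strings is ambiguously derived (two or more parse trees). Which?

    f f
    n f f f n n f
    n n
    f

n f f f n n f

f f: 1 tree
n f f f n n f: 132 trees
n n: 1 tree
f: 1 tree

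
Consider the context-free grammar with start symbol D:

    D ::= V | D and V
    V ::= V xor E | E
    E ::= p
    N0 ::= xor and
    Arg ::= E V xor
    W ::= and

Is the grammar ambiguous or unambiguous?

Unambiguous

(N0, Arg, W are unreachable from D, so their rules don't affect L(D).) The grammar is stratified — D handles 'and' (left-recursive), V handles 'xor', E atoms. Each operator has a fixed associativity and precedence level, so every string has one parse.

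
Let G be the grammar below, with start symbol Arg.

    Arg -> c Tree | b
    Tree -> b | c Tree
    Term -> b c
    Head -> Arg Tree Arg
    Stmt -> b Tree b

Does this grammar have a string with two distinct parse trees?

Unambiguous

(Term, Head, Stmt are unreachable from Arg, so their rules don't affect L(Arg).) The reachable rules are right-linear with at most one rule per (nonterminal, next-terminal) pair. Each input token forces the next rule, so parsing is deterministic.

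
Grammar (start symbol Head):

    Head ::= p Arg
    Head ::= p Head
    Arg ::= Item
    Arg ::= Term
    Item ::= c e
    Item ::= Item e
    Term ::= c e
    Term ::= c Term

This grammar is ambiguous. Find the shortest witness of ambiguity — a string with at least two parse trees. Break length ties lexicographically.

p c e

length 3: p c e has 2 parse trees

Two derivations of p c e:
  Head ⇒ p Arg ⇒ p Item ⇒ p c e
  Head ⇒ p Arg ⇒ p Term ⇒ p c e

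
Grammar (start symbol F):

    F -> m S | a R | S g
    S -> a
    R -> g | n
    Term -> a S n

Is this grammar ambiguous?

Ambiguous

Witness: a g

Derivation 1: F ⇒ a R ⇒ a g
Derivation 2: F ⇒ S g ⇒ a g

Two distinct leftmost derivations for the same string.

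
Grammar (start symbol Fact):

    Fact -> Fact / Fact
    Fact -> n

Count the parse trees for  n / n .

Parse trees for n / n:
  [Fact [Fact n] / [Fact n]]

1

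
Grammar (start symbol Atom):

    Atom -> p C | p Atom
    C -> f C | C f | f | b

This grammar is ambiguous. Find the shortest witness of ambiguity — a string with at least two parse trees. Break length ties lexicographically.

length 2: no string has ≥2 trees
length 3: p f f has 2 parse trees

Two derivations of p f f:
  Atom ⇒ p C ⇒ p f C ⇒ p f f
  Atom ⇒ p C ⇒ p C f ⇒ p f f

p f f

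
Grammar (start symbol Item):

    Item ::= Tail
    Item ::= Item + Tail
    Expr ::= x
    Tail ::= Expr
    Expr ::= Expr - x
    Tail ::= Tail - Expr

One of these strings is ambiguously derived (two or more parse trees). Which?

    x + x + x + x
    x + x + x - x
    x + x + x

x + x + x - x

x + x + x + x: 1 tree
x + x + x - x: 2 trees
x + x + x: 1 tree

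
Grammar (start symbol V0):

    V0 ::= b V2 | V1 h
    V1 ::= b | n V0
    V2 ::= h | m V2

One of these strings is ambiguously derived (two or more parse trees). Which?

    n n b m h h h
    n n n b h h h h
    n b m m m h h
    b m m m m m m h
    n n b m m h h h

n n n b h h h h

n n b m h h h: 1 tree
n n n b h h h h: 2 trees
n b m m m h h: 1 tree
b m m m m m m h: 1 tree
n n b m m h h h: 1 tree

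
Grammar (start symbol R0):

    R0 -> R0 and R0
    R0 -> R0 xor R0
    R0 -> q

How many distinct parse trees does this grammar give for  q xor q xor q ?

2

Parse trees for q xor q xor q:
  [R0 [R0 q] xor [R0 [R0 q] xor [R0 q]]]
  [R0 [R0 [R0 q] xor [R0 q]] xor [R0 q]]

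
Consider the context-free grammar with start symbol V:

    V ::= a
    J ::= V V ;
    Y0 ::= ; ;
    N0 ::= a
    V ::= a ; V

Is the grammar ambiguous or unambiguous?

Unambiguous

Only V is reachable from V; ignoring the rest: Right-recursive list with a separator: after each atom, whether the separator follows determines the rule. One parse per string.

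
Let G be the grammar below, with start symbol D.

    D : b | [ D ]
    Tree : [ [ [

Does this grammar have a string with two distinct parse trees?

Unambiguous

(Tree is unreachable from D, so its rules don't affect L(D).) Each string is a nest of matched brackets around a single atom. An opening bracket forces the recursive rule; an atom forces the base rule.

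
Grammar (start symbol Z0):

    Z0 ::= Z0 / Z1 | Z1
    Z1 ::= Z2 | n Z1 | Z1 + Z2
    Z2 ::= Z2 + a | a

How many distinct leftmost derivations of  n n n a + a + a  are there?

19

Parse trees for n n n a + a + a (showing first 6 of 19):
  [Z0 [Z1 n [Z1 n [Z1 n [Z1 [Z2 [Z2 [Z2 a] + a] + a]]]]]]
  [Z0 [Z1 n [Z1 n [Z1 n [Z1 [Z1 [Z2 a]] + [Z2 [Z2 a] + a]]]]]]
  [Z0 [Z1 n [Z1 n [Z1 n [Z1 [Z1 [Z2 [Z2 a] + a]] + [Z2 a]]]]]]
  [Z0 [Z1 n [Z1 n [Z1 n [Z1 [Z1 [Z1 [Z2 a]] + [Z2 a]] + [Z2 a]]]]]]
  [Z0 [Z1 n [Z1 n [Z1 [Z1 n [Z1 [Z2 a]]] + [Z2 [Z2 a] + a]]]]]
  [Z0 [Z1 n [Z1 n [Z1 [Z1 n [Z1 [Z2 [Z2 a] + a]]] + [Z2 a]]]]]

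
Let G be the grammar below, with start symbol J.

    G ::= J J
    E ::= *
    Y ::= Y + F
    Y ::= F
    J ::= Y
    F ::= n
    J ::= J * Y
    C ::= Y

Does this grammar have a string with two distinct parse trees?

Unambiguous

(E, C, G are unreachable from J, so their rules don't affect L(J).) The grammar is stratified — J handles '*' (left-recursive), Y handles '+', F atoms. Each operator has a fixed associativity and precedence level, so every string has one parse.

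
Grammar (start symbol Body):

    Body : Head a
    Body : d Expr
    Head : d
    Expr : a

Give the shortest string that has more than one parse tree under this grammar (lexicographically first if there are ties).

length 2: d a has 2 parse trees

Two derivations of d a:
  Body ⇒ Head a ⇒ d a
  Body ⇒ d Expr ⇒ d a

d a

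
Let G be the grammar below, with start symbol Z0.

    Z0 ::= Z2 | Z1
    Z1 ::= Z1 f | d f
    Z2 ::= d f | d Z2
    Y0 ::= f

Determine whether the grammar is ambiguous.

Ambiguous

Witness: d f

Derivation 1: Z0 ⇒ Z2 ⇒ d f
Derivation 2: Z0 ⇒ Z1 ⇒ d f

Two distinct leftmost derivations for the same string.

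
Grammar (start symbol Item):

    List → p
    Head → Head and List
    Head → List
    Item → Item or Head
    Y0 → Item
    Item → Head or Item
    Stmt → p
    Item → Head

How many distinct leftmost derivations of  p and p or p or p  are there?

4

Parse trees for p and p or p or p:
  [Item [Item [Item [Head [Head [List p]] and [List p]]] or [Head [List p]]] or [Head [List p]]]
  [Item [Item [Head [Head [List p]] and [List p]] or [Item [Head [List p]]]] or [Head [List p]]]
  [Item [Head [Head [List p]] and [List p]] or [Item [Item [Head [List p]]] or [Head [List p]]]]
  [Item [Head [Head [List p]] and [List p]] or [Item [Head [List p]] or [Item [Head [List p]]]]]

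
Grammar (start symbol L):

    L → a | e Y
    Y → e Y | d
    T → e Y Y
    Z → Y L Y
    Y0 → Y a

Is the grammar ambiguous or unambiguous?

Unambiguous

Only L, Y are reachable from L; ignoring the rest: Restricted to the reachable nonterminals, every rule has the form A → t or A → t B, and no two rules for the same A share a first terminal. The grammar encodes a DFA — one run per string.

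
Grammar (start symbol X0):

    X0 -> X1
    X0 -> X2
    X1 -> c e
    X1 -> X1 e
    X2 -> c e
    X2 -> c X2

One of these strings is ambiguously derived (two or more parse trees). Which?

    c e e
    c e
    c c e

c e

c e e: 1 tree
c e: 2 trees
c c e: 1 tree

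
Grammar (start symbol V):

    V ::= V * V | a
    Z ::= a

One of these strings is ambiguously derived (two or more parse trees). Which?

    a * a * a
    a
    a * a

a * a * a

a * a * a: 2 trees
a: 1 tree
a * a: 1 tree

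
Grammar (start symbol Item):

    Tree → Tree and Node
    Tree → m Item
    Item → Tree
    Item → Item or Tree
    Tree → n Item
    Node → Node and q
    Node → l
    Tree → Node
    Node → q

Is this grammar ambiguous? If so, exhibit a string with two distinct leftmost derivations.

Ambiguous

Witness: l and q

Derivation 1: Item ⇒ Tree ⇒ Tree and Node ⇒ Node and Node ⇒ l and Node ⇒ l and q
Derivation 2: Item ⇒ Tree ⇒ Node ⇒ Node and q ⇒ l and q

Two distinct leftmost derivations for the same string.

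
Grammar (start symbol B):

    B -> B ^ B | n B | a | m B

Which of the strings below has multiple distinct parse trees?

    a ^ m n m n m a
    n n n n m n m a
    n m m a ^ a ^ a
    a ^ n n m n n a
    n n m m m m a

n m m a ^ a ^ a

a ^ m n m n m a: 1 tree
n n n n m n m a: 1 tree
n m m a ^ a ^ a: 14 trees
a ^ n n m n n a: 1 tree
n n m m m m a: 1 tree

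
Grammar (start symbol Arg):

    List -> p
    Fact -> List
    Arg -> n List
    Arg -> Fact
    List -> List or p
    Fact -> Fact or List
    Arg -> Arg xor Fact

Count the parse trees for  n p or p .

1

Parse trees for n p or p:
  [Arg n [List [List p] or p]]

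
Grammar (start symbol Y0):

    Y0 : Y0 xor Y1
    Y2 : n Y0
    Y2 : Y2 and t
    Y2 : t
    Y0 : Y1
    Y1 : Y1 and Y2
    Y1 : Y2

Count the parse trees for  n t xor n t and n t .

Parse trees for n t xor n t and n t:
  [Y0 [Y0 [Y1 [Y2 n [Y0 [Y1 [Y2 t]]]]]] xor [Y1 [Y1 [Y2 n [Y0 [Y1 [Y2 t]]]]] and [Y2 n [Y0 [Y1 [Y2 t]]]]]]
  [Y0 [Y0 [Y1 [Y2 n [Y0 [Y1 [Y2 t]]]]]] xor [Y1 [Y2 n [Y0 [Y1 [Y1 [Y2 t]] and [Y2 n [Y0 [Y1 [Y2 t]]]]]]]]]
  [Y0 [Y1 [Y1 [Y2 n [Y0 [Y0 [Y1 [Y2 t]]] xor [Y1 [Y2 n [Y0 [Y1 [Y2 t]]]]]]]] and [Y2 n [Y0 [Y1 [Y2 t]]]]]]
  [Y0 [Y1 [Y2 n [Y0 [Y0 [Y1 [Y2 t]]] xor [Y1 [Y1 [Y2 n [Y0 [Y1 [Y2 t]]]]] and [Y2 n [Y0 [Y1 [Y2 t]]]]]]]]]
  [Y0 [Y1 [Y2 n [Y0 [Y0 [Y1 [Y2 t]]] xor [Y1 [Y2 n [Y0 [Y1 [Y1 [Y2 t]] and [Y2 n [Y0 [Y1 [Y2 t]]]]]]]]]]]]

5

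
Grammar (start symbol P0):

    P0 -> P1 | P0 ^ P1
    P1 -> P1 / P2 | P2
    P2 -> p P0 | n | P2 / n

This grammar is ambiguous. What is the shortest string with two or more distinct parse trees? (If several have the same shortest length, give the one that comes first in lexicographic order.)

length 1: no string has ≥2 trees
length 2: no string has ≥2 trees
length 3: n / n has 2 parse trees

Two derivations of n / n:
  P0 ⇒ P1 ⇒ P1 / P2 ⇒ P2 / P2 ⇒ n / P2 ⇒ n / n
  P0 ⇒ P1 ⇒ P2 ⇒ P2 / n ⇒ n / n

n / n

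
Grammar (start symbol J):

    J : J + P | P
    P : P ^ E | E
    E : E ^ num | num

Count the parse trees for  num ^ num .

Parse trees for num ^ num:
  [J [P [P [E num]] ^ [E num]]]
  [J [P [E [E num] ^ num]]]

2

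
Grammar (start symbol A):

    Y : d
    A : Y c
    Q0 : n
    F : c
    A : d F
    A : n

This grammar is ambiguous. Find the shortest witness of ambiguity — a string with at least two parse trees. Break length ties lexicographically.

length 1: no string has ≥2 trees
length 2: d c has 2 parse trees

Two derivations of d c:
  A ⇒ Y c ⇒ d c
  A ⇒ d F ⇒ d c

d c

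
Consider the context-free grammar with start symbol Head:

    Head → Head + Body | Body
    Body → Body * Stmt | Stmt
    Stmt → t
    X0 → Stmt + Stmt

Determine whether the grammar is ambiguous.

Unambiguous

(X0 is unreachable from Head, so its rules don't affect L(Head).) This is a standard precedence ladder (Head over Body over Stmt), with each level left-recursive on its own operator ('+' at Head, '*' at Body). That structure is LR(1), hence unambiguous.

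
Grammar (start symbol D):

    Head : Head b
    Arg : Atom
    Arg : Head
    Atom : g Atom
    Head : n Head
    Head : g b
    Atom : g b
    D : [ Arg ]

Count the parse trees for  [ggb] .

Parse trees for [ggb]:
  [D [ [Arg [Atom g [Atom g b]]] ]]

1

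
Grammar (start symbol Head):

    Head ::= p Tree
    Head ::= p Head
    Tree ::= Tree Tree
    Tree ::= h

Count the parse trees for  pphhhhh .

14

Parse trees for pphhhhh (showing first 6 of 14):
  [Head p [Head p [Tree [Tree h] [Tree [Tree h] [Tree [Tree h] [Tree [Tree h] [Tree h]]]]]]]
  [Head p [Head p [Tree [Tree h] [Tree [Tree h] [Tree [Tree [Tree h] [Tree h]] [Tree h]]]]]]
  [Head p [Head p [Tree [Tree h] [Tree [Tree [Tree h] [Tree h]] [Tree [Tree h] [Tree h]]]]]]
  [Head p [Head p [Tree [Tree h] [Tree [Tree [Tree h] [Tree [Tree h] [Tree h]]] [Tree h]]]]]
  [Head p [Head p [Tree [Tree h] [Tree [Tree [Tree [Tree h] [Tree h]] [Tree h]] [Tree h]]]]]
  [Head p [Head p [Tree [Tree [Tree h] [Tree h]] [Tree [Tree h] [Tree [Tree h] [Tree h]]]]]]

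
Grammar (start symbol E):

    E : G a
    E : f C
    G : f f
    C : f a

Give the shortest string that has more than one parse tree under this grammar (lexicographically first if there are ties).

f f a

length 3: f f a has 2 parse trees

Two derivations of f f a:
  E ⇒ G a ⇒ f f a
  E ⇒ f C ⇒ f f a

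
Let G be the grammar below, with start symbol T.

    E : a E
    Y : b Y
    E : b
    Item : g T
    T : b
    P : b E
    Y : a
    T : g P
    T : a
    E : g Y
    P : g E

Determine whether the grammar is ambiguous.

Only T, P, E, Y are reachable from T; ignoring the rest: Restricted to the reachable nonterminals, every rule has the form A → t or A → t B, and no two rules for the same A share a first terminal. The grammar encodes a DFA — one run per string.

Unambiguous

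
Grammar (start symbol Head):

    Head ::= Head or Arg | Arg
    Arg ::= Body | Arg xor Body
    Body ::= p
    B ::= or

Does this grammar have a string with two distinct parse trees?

Unambiguous

(B is unreachable from Head, so its rules don't affect L(Head).) The grammar is stratified — Head handles 'or' (left-recursive), Arg handles 'xor', Body atoms. Each operator has a fixed associativity and precedence level, so every string has one parse.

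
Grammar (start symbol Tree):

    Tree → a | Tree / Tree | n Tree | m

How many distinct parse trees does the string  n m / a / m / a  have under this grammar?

14

Parse trees for n m / a / m / a (showing first 6 of 14):
  [Tree [Tree n [Tree m]] / [Tree [Tree a] / [Tree [Tree m] / [Tree a]]]]
  [Tree [Tree n [Tree m]] / [Tree [Tree [Tree a] / [Tree m]] / [Tree a]]]
  [Tree [Tree [Tree n [Tree m]] / [Tree a]] / [Tree [Tree m] / [Tree a]]]
  [Tree [Tree n [Tree [Tree m] / [Tree a]]] / [Tree [Tree m] / [Tree a]]]
  [Tree [Tree [Tree n [Tree m]] / [Tree [Tree a] / [Tree m]]] / [Tree a]]
  [Tree [Tree [Tree [Tree n [Tree m]] / [Tree a]] / [Tree m]] / [Tree a]]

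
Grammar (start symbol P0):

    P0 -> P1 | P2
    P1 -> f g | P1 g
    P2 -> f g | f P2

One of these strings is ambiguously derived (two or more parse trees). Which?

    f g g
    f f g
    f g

f g g: 1 tree
f f g: 1 tree
f g: 2 trees

f g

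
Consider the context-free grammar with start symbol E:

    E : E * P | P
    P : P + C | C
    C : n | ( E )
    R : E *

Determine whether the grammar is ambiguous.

Unambiguous

Only E, P, C are reachable from E; ignoring the rest: This is a standard precedence ladder (E over P over C), with each level left-recursive on its own operator ('*' at E, '+' at P). That structure is LR(1), hence unambiguous.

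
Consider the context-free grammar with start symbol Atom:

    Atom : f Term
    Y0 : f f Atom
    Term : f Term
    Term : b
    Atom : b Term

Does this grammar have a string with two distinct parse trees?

Unambiguous

(Y0 is unreachable from Atom, so its rules don't affect L(Atom).) The reachable rules are right-linear with at most one rule per (nonterminal, next-terminal) pair. Each input token forces the next rule, so parsing is deterministic.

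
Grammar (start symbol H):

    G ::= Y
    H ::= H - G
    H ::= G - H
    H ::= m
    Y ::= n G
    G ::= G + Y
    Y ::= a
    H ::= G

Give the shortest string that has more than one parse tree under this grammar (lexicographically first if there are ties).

a - a

length 1: no string has ≥2 trees
length 2: no string has ≥2 trees
length 3: a - a has 2 parse trees

Two derivations of a - a:
  H ⇒ H - G ⇒ G - G ⇒ Y - G ⇒ a - G ⇒ a - Y ⇒ a - a
  H ⇒ G - H ⇒ Y - H ⇒ a - H ⇒ a - G ⇒ a - Y ⇒ a - a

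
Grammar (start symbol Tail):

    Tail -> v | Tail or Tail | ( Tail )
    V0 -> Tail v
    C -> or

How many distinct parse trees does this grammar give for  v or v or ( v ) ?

Parse trees for v or v or ( v ):
  [Tail [Tail v] or [Tail [Tail v] or [Tail ( [Tail v] )]]]
  [Tail [Tail [Tail v] or [Tail v]] or [Tail ( [Tail v] )]]

2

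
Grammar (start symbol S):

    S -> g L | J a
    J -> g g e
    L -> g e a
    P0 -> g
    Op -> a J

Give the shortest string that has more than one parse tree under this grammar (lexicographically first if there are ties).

g g e a

length 4: g g e a has 2 parse trees

Two derivations of g g e a:
  S ⇒ g L ⇒ g g e a
  S ⇒ J a ⇒ g g e a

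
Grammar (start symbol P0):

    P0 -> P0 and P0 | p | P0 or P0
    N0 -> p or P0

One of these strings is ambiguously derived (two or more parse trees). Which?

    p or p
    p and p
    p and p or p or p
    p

p and p or p or p

p or p: 1 tree
p and p: 1 tree
p and p or p or p: 5 trees
p: 1 tree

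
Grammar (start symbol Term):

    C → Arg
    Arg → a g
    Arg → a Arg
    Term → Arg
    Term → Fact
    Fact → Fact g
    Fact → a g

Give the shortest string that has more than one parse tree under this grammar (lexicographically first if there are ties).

a g

length 2: a g has 2 parse trees

Two derivations of a g:
  Term ⇒ Arg ⇒ a g
  Term ⇒ Fact ⇒ a g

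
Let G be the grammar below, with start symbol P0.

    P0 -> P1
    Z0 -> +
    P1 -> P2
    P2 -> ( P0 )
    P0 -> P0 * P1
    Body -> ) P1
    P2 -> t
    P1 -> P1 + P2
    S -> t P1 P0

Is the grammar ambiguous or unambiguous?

Only P0, P1, P2 are reachable from P0; ignoring the rest: The grammar is stratified — P0 handles '*' (left-recursive), P1 handles '+', P2 atoms. Each operator has a fixed associativity and precedence level, so every string has one parse.

Unambiguous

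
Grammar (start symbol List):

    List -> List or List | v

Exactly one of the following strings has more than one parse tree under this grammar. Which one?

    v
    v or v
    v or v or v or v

v: 1 tree
v or v: 1 tree
v or v or v or v: 5 trees

v or v or v or v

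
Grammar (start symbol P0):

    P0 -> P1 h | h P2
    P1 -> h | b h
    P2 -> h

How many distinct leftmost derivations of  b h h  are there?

Parse trees for b h h:
  [P0 [P1 b h] h]

1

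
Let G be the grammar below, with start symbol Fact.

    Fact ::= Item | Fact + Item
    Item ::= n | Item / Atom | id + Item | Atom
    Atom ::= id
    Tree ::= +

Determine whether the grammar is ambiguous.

Ambiguous

Witness: id + id

Derivation 1: Fact ⇒ Item ⇒ id + Item ⇒ id + Atom ⇒ id + id
Derivation 2: Fact ⇒ Fact + Item ⇒ Item + Item ⇒ Atom + Item ⇒ id + Item ⇒ id + Atom ⇒ id + id

Two distinct leftmost derivations for the same string.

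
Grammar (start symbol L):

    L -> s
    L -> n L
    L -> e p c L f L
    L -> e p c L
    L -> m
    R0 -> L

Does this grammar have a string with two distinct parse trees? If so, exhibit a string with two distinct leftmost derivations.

Witness: e p c e p c m f m

Derivation 1: L ⇒ e p c L f L ⇒ e p c e p c L f L ⇒ e p c e p c m f L ⇒ e p c e p c m f m
Derivation 2: L ⇒ e p c L ⇒ e p c e p c L f L ⇒ e p c e p c m f L ⇒ e p c e p c m f m

Two distinct leftmost derivations for the same string.

Ambiguous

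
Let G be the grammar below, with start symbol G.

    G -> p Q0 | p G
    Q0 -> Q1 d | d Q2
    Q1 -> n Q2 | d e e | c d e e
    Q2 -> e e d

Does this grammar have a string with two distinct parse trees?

Ambiguous

Witness: p d e e d

Derivation 1: G ⇒ p Q0 ⇒ p Q1 d ⇒ p d e e d
Derivation 2: G ⇒ p Q0 ⇒ p d Q2 ⇒ p d e e d

Two distinct leftmost derivations for the same string.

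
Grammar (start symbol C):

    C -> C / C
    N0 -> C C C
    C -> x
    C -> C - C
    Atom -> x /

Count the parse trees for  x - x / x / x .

Parse trees for x - x / x / x:
  [C [C [C x] - [C x]] / [C [C x] / [C x]]]
  [C [C [C [C x] - [C x]] / [C x]] / [C x]]
  [C [C [C x] - [C [C x] / [C x]]] / [C x]]
  [C [C x] - [C [C x] / [C [C x] / [C x]]]]
  [C [C x] - [C [C [C x] / [C x]] / [C x]]]

5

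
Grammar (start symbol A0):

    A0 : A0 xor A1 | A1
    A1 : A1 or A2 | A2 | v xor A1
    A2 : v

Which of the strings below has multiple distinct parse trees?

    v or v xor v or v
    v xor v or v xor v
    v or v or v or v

v or v xor v or v: 1 tree
v xor v or v xor v: 3 trees
v or v or v or v: 1 tree

v xor v or v xor v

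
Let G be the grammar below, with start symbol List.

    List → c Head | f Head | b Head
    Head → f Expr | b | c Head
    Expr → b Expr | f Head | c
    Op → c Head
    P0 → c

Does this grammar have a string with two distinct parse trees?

(Op, P0 are unreachable from List, so their rules don't affect L(List).) Restricted to the reachable nonterminals, every rule has the form A → t or A → t B, and no two rules for the same A share a first terminal. The grammar encodes a DFA — one run per string.

Unambiguous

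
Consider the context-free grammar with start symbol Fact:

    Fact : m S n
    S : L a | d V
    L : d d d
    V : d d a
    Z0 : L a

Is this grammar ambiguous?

Ambiguous

Witness: m d d d a n

Derivation 1: Fact ⇒ m S n ⇒ m L a n ⇒ m d d d a n
Derivation 2: Fact ⇒ m S n ⇒ m d V n ⇒ m d d d a n

Two distinct leftmost derivations for the same string.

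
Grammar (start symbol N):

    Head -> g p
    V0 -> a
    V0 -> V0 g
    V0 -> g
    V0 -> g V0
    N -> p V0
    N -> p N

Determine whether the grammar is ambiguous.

Ambiguous

Witness: p g g

Derivation 1: N ⇒ p V0 ⇒ p V0 g ⇒ p g g
Derivation 2: N ⇒ p V0 ⇒ p g V0 ⇒ p g g

Two distinct leftmost derivations for the same string.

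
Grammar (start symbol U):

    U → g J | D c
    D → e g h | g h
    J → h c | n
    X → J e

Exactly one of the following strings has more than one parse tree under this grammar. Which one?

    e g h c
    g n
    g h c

e g h c: 1 tree
g n: 1 tree
g h c: 2 trees

g h c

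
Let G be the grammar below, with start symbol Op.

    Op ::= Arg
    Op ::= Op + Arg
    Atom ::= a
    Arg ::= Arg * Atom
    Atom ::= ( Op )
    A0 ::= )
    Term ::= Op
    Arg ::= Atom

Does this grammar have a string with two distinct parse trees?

Only Op, Arg, Atom are reachable from Op; ignoring the rest: The grammar is stratified — Op handles '+' (left-recursive), Arg handles '*', Atom atoms. Each operator has a fixed associativity and precedence level, so every string has one parse.

Unambiguous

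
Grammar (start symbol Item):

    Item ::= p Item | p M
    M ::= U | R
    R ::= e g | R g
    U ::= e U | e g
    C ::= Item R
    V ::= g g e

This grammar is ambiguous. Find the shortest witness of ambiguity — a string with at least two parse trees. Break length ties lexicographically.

length 3: p e g has 2 parse trees

Two derivations of p e g:
  Item ⇒ p M ⇒ p U ⇒ p e g
  Item ⇒ p M ⇒ p R ⇒ p e g

p e g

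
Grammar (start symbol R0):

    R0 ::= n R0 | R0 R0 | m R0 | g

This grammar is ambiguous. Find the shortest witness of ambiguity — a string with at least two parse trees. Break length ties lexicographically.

g g g

length 1: no string has ≥2 trees
length 2: no string has ≥2 trees
length 3: g g g has 2 parse trees

Two derivations of g g g:
  R0 ⇒ R0 R0 ⇒ R0 R0 R0 ⇒ g R0 R0 ⇒ g g R0 ⇒ g g g
  R0 ⇒ R0 R0 ⇒ g R0 ⇒ g R0 R0 ⇒ g g R0 ⇒ g g g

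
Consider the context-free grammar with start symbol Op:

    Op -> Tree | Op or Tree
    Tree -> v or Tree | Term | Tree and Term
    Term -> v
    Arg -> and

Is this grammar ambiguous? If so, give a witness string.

Ambiguous

Witness: v or v

Derivation 1: Op ⇒ Tree ⇒ v or Tree ⇒ v or Term ⇒ v or v
Derivation 2: Op ⇒ Op or Tree ⇒ Tree or Tree ⇒ Term or Tree ⇒ v or Tree ⇒ v or Term ⇒ v or v

Two distinct leftmost derivations for the same string.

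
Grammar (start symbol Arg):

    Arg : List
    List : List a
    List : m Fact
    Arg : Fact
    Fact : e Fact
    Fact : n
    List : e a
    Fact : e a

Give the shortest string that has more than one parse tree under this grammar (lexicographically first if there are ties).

e a

length 1: no string has ≥2 trees
length 2: e a has 2 parse trees

Two derivations of e a:
  Arg ⇒ List ⇒ e a
  Arg ⇒ Fact ⇒ e a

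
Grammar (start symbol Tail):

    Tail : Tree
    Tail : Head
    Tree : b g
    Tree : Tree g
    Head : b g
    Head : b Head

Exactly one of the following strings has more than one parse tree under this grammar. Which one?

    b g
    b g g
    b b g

b g

b g: 2 trees
b g g: 1 tree
b b g: 1 tree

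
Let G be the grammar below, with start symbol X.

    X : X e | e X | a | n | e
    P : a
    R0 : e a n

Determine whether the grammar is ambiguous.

Ambiguous

Witness: e e

Derivation 1: X ⇒ X e ⇒ e e
Derivation 2: X ⇒ e X ⇒ e e

Two distinct leftmost derivations for the same string.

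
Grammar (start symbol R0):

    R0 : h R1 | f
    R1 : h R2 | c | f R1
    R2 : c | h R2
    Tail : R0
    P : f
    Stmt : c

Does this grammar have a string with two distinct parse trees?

Unambiguous

(Tail, P, Stmt are unreachable from R0, so their rules don't affect L(R0).) The reachable rules are right-linear with at most one rule per (nonterminal, next-terminal) pair. Each input token forces the next rule, so parsing is deterministic.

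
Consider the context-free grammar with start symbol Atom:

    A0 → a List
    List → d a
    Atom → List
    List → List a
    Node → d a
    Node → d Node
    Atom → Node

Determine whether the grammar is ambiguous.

Ambiguous

Witness: d a

Derivation 1: Atom ⇒ List ⇒ d a
Derivation 2: Atom ⇒ Node ⇒ d a

Two distinct leftmost derivations for the same string.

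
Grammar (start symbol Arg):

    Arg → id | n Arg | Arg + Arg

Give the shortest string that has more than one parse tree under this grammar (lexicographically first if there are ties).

n id + id

length 1: no string has ≥2 trees
length 2: no string has ≥2 trees
length 3: no string has ≥2 trees
length 4: n id + id has 2 parse trees

Two derivations of n id + id:
  Arg ⇒ n Arg ⇒ n Arg + Arg ⇒ n id + Arg ⇒ n id + id
  Arg ⇒ Arg + Arg ⇒ n Arg + Arg ⇒ n id + Arg ⇒ n id + id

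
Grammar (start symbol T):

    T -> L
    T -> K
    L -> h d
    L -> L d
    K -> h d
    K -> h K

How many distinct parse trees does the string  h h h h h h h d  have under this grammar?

1

Parse trees for h h h h h h h d:
  [T [K h [K h [K h [K h [K h [K h [K h d]]]]]]]]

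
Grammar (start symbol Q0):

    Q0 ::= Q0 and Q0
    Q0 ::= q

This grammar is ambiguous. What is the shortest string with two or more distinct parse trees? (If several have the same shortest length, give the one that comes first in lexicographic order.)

q and q and q

length 1: no string has ≥2 trees
length 3: no string has ≥2 trees
length 5: q and q and q has 2 parse trees

Two derivations of q and q and q:
  Q0 ⇒ Q0 and Q0 ⇒ Q0 and Q0 and Q0 ⇒ q and Q0 and Q0 ⇒ q and q and Q0 ⇒ q and q and q
  Q0 ⇒ Q0 and Q0 ⇒ q and Q0 ⇒ q and Q0 and Q0 ⇒ q and q and Q0 ⇒ q and q and q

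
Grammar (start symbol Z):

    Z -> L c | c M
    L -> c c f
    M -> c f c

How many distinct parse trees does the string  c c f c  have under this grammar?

2

Parse trees for c c f c:
  [Z [L c c f] c]
  [Z c [M c f c]]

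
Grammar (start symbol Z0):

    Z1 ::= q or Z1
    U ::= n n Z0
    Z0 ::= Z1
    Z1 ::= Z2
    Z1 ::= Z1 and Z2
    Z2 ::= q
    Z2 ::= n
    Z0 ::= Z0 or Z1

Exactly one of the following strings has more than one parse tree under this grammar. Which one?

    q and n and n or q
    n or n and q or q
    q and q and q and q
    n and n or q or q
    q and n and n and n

q and n and n or q: 1 tree
n or n and q or q: 1 tree
q and q and q and q: 1 tree
n and n or q or q: 2 trees
q and n and n and n: 1 tree

n and n or q or q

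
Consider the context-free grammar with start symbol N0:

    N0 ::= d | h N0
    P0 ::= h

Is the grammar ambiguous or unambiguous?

Unambiguous

Only N0 is reachable from N0; ignoring the rest: Each reachable nonterminal has at most one production per leading terminal, and all productions are right-linear; the derivation is determined token-by-token.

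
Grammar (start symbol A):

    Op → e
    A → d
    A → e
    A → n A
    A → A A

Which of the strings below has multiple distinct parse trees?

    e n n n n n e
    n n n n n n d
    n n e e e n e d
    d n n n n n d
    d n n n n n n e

e n n n n n e: 1 tree
n n n n n n d: 1 tree
n n e e e n e d: 118 trees
d n n n n n d: 1 tree
d n n n n n n e: 1 tree

n n e e e n e d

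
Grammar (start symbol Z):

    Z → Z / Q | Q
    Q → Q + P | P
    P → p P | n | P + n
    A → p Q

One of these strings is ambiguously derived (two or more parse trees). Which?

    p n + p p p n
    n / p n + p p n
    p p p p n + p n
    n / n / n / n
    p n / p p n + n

p n / p p n + n

p n + p p p n: 1 tree
n / p n + p p n: 1 tree
p p p p n + p n: 1 tree
n / n / n / n: 1 tree
p n / p p n + n: 4 trees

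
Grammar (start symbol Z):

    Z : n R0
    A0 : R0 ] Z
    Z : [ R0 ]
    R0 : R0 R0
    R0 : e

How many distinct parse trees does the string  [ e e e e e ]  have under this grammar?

Parse trees for [ e e e e e ] (showing first 6 of 14):
  [Z [ [R0 [R0 e] [R0 [R0 e] [R0 [R0 e] [R0 [R0 e] [R0 e]]]]] ]]
  [Z [ [R0 [R0 e] [R0 [R0 e] [R0 [R0 [R0 e] [R0 e]] [R0 e]]]] ]]
  [Z [ [R0 [R0 e] [R0 [R0 [R0 e] [R0 e]] [R0 [R0 e] [R0 e]]]] ]]
  [Z [ [R0 [R0 e] [R0 [R0 [R0 e] [R0 [R0 e] [R0 e]]] [R0 e]]] ]]
  [Z [ [R0 [R0 e] [R0 [R0 [R0 [R0 e] [R0 e]] [R0 e]] [R0 e]]] ]]
  [Z [ [R0 [R0 [R0 e] [R0 e]] [R0 [R0 e] [R0 [R0 e] [R0 e]]]] ]]

14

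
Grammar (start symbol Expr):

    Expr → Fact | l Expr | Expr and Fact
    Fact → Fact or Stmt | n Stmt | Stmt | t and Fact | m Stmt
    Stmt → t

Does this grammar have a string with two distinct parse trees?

Ambiguous

Witness: t and t

Derivation 1: Expr ⇒ Fact ⇒ t and Fact ⇒ t and Stmt ⇒ t and t
Derivation 2: Expr ⇒ Expr and Fact ⇒ Fact and Fact ⇒ Stmt and Fact ⇒ t and Fact ⇒ t and Stmt ⇒ t and t

Two distinct leftmost derivations for the same string.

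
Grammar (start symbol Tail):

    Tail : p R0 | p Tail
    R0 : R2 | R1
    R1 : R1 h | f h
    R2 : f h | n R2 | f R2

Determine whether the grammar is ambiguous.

Witness: p f h

Derivation 1: Tail ⇒ p R0 ⇒ p R2 ⇒ p f h
Derivation 2: Tail ⇒ p R0 ⇒ p R1 ⇒ p f h

Two distinct leftmost derivations for the same string.

Ambiguous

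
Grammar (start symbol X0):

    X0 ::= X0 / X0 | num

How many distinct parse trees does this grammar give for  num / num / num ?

2

Parse trees for num / num / num:
  [X0 [X0 num] / [X0 [X0 num] / [X0 num]]]
  [X0 [X0 [X0 num] / [X0 num]] / [X0 num]]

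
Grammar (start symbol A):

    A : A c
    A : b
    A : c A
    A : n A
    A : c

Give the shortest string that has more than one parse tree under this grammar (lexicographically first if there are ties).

c c

length 1: no string has ≥2 trees
length 2: c c has 2 parse trees

Two derivations of c c:
  A ⇒ A c ⇒ c c
  A ⇒ c A ⇒ c c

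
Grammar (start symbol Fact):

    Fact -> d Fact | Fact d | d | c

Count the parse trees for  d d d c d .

Parse trees for d d d c d:
  [Fact d [Fact d [Fact d [Fact [Fact c] d]]]]
  [Fact d [Fact d [Fact [Fact d [Fact c]] d]]]
  [Fact d [Fact [Fact d [Fact d [Fact c]]] d]]
  [Fact [Fact d [Fact d [Fact d [Fact c]]]] d]

4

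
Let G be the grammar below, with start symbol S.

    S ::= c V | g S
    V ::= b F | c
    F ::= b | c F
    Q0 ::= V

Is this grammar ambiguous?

Unambiguous

Only S, V, F are reachable from S; ignoring the rest: Restricted to the reachable nonterminals, every rule has the form A → t or A → t B, and no two rules for the same A share a first terminal. The grammar encodes a DFA — one run per string.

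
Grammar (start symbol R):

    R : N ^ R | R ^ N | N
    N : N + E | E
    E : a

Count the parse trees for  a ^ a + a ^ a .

4

Parse trees for a ^ a + a ^ a:
  [R [N [E a]] ^ [R [N [N [E a]] + [E a]] ^ [R [N [E a]]]]]
  [R [N [E a]] ^ [R [R [N [N [E a]] + [E a]]] ^ [N [E a]]]]
  [R [R [N [E a]] ^ [R [N [N [E a]] + [E a]]]] ^ [N [E a]]]
  [R [R [R [N [E a]]] ^ [N [N [E a]] + [E a]]] ^ [N [E a]]]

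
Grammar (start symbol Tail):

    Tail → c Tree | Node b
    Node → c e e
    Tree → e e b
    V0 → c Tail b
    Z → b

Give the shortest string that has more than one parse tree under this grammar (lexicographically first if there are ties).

length 4: c e e b has 2 parse trees

Two derivations of c e e b:
  Tail ⇒ c Tree ⇒ c e e b
  Tail ⇒ Node b ⇒ c e e b

c e e b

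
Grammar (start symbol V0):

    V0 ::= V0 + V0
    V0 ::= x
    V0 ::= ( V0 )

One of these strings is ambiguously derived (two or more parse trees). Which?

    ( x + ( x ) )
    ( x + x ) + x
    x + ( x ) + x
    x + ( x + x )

x + ( x ) + x

( x + ( x ) ): 1 tree
( x + x ) + x: 1 tree
x + ( x ) + x: 2 trees
x + ( x + x ): 1 tree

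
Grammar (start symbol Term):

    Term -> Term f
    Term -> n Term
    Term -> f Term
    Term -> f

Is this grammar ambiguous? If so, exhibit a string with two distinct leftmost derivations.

Ambiguous

Witness: f f

Derivation 1: Term ⇒ Term f ⇒ f f
Derivation 2: Term ⇒ f Term ⇒ f f

Two distinct leftmost derivations for the same string.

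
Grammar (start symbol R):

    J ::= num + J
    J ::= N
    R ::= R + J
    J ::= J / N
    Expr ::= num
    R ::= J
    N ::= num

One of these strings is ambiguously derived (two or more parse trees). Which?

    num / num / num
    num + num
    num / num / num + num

num / num / num: 1 tree
num + num: 2 trees
num / num / num + num: 1 tree

num + num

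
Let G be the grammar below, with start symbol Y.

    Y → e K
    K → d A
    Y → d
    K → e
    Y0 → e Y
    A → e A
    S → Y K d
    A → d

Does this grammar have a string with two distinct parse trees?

Unambiguous

(S, Y0 are unreachable from Y, so their rules don't affect L(Y).) Each reachable nonterminal has at most one production per leading terminal, and all productions are right-linear; the derivation is determined token-by-token.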